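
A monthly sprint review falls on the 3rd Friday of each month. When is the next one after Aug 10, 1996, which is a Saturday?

Aug 1996 starts on a Thursday; its first Friday is the 2nd, so the 3rd Friday is the 16th — Aug 16, 1996.
Aug 16, 1996 is after Aug 10, 1996, so that is the next one.

Aug 16, 1996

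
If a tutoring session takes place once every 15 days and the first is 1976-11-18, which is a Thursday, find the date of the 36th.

1978-04-27

The 36th occurrence is 35 intervals after the first: 35 × 15 = 525 days after 1976-11-18.
November has 30 days — 12 days to the end of November leaves 513.
From end of November to end of 1976 is 31 days (482 left).
1977 has 365 days (117 left).
January has 31 days (86 left).
February has 28 days (58 left).
March has 31 days (27 left).
27 days into April → 1978-04-27.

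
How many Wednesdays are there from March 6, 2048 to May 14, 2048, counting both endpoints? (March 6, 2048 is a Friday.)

10

March 6, 2048 is a Friday; the first Wednesday on or after it is March 11, 2048 (5 days later).
From March 11, 2048 to May 14, 2048: 20 + 30 + 14 = 64 days (rest of March, April, May).
64 ÷ 7 = 9 full weeks with remainder 1, so 9 more Wednesdays after the first → 10.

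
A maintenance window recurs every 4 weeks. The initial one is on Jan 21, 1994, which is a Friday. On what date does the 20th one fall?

The 20th occurrence is 19 intervals after the first: 19 × 28 = 532 days after Jan 21, 1994.
Jan has 31 days — 10 days to the end of Jan leaves 522.
From end of Jan to end of 1994 is 334 days (188 left).
Jan has 31 days (157 left).
Feb has 28 days (129 left).
Mar has 31 days (98 left).
Apr has 30 days (68 left).
May has 31 days (37 left).
Jun has 30 days (7 left).
7 days into Jul → Jul 7, 1995.

Jul 7, 1995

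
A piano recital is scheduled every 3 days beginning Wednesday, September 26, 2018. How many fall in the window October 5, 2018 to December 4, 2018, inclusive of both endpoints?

21

Occurrences land 3·i days after September 26, 2018 for i = 0, 1, 2, …
October 5, 2018 is 9 days after the start; 9 ÷ 3 = 3 remainder 0. First occurrence in the window: #4 on October 5, 2018 (3×3 = 9 days in).
December 4, 2018 is 69 days after the start; 69 ÷ 3 = 23 remainder 0. Last occurrence in the window: #24 on December 4, 2018.
Occurrences #4 through #24: 21 in total.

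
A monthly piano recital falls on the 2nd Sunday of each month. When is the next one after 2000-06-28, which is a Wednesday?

2000-07-09

June 2000 starts on a Thursday; its first Sunday is the 4th, so the 2nd Sunday is the 11th — 2000-06-11.
That is not after 2000-06-28, so look at July 2000.
July 2000 starts on a Saturday; its first Sunday is the 2nd, so the 2nd Sunday is the 9th — 2000-07-09.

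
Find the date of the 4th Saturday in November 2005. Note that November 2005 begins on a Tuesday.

November 2005 begins on a Tuesday, so the first Saturday is November 5 (4 days later).
The 4th Saturday is 3 weeks later: 5 + 21 = 26.

2005-11-26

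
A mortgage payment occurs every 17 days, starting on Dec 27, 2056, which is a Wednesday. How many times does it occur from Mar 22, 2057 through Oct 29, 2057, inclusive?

Occurrences land 17·i days after Dec 27, 2056 for i = 0, 1, 2, …
Mar 22, 2057 is 85 days after the start; 85 ÷ 17 = 5 remainder 0. First occurrence in the window: #6 on Mar 22, 2057 (5×17 = 85 days in).
Oct 29, 2057 is 306 days after the start; 306 ÷ 17 = 18 remainder 0. Last occurrence in the window: #19 on Oct 29, 2057.
Occurrences #6 through #19: 14 in total.

14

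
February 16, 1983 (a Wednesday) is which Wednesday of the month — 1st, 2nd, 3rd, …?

Day 16 falls in week ⌈16/7⌉ of the month.
Days 1–7 hold the 1st Wednesday, 8–14 the 2nd, 15–21 the 3rd, 22–28 the 4th, 29–31 the 5th.
16 is in the range for the 3rd.

3rd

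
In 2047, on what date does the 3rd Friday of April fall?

April 2047 begins on a Monday, so the first Friday is April 5 (4 days later).
The 3rd Friday is 2 weeks later: 5 + 14 = 19.

19 April 2047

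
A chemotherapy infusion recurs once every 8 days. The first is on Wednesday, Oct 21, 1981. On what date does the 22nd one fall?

The 22nd occurrence is 21 intervals after the first: 21 × 8 = 168 days after Oct 21, 1981.
Oct has 31 days — 10 days to the end of Oct leaves 158.
Nov has 30 days (128 left).
Dec has 31 days (97 left).
Jan has 31 days (66 left).
Feb has 28 days (38 left).
Mar has 31 days (7 left).
7 days into Apr → Apr 7, 1982.

Apr 7, 1982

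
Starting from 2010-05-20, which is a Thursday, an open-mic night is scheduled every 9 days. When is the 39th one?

The 39th occurrence is 38 intervals after the first: 38 × 9 = 342 days after 2010-05-20.
May has 31 days — 11 days to the end of May leaves 331.
June has 30 days (301 left).
July has 31 days (270 left).
August has 31 days (239 left).
September has 30 days (209 left).
October has 31 days (178 left).
November has 30 days (148 left).
December has 31 days (117 left).
January has 31 days (86 left).
February has 28 days (58 left).
March has 31 days (27 left).
27 days into April → 2011-04-27.

2011-04-27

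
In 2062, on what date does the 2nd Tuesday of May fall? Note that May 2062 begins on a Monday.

May 2062 begins on a Monday, so the first Tuesday is May 2 (1 day later).
The 2nd Tuesday is 1 weeks later: 2 + 7 = 9.

9 May 2062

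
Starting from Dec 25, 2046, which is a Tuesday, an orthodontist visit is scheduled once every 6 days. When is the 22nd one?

The 22nd occurrence is 21 intervals after the first: 21 × 6 = 126 days after Dec 25, 2046.
Dec has 31 days — 6 days to the end of Dec leaves 120.
Jan has 31 days (89 left).
Feb has 28 days (61 left).
Mar has 31 days (30 left).
30 days into Apr → Apr 30, 2047.

Apr 30, 2047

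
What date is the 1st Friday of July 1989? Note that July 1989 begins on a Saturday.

7 July 1989

July 1989 begins on a Saturday, so the first Friday is July 7 (6 days later).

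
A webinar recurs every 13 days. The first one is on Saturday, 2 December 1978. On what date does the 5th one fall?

The 5th occurrence is 4 intervals after the first: 4 × 13 = 52 days after 2 December 1978.
December has 31 days — 29 days to the end of December leaves 23.
23 days into January → 23 January 1979.

23 January 1979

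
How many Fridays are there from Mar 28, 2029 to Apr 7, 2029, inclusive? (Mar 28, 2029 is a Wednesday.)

2

Mar 28, 2029 is a Wednesday; the first Friday on or after it is Mar 30, 2029 (2 days later).
From Mar 30, 2029 to Apr 7, 2029: 1 + 7 = 8 days (rest of Mar, Apr).
8 ÷ 7 = 1 full weeks with remainder 1, so 1 more Fridays after the first → 2.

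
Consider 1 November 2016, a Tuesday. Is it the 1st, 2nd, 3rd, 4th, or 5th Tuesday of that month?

Day 1 falls in week ⌈1/7⌉ of the month.
Days 1–7 hold the 1st Tuesday, 8–14 the 2nd, 15–21 the 3rd, 22–28 the 4th, 29–31 the 5th.
1 is in the range for the 1st.

1st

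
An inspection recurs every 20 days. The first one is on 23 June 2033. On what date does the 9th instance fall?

30 November 2033

The 9th occurrence is 8 intervals after the first: 8 × 20 = 160 days after 23 June 2033.
June has 30 days — 7 days to the end of June leaves 153.
July has 31 days (122 left).
August has 31 days (91 left).
September has 30 days (61 left).
October has 31 days (30 left).
30 days into November → 30 November 2033.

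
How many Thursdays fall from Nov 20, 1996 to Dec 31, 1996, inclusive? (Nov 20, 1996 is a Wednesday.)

Nov 20, 1996 is a Wednesday; the first Thursday on or after it is Nov 21, 1996 (1 day later).
From Nov 21, 1996 to Dec 31, 1996: 9 + 31 = 40 days (rest of Nov, Dec).
40 ÷ 7 = 5 full weeks with remainder 5, so 5 more Thursdays after the first → 6.

6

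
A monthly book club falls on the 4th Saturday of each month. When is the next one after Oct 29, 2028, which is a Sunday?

Oct 2028 starts on a Sunday; its first Saturday is the 7th, so the 4th Saturday is the 28th — Oct 28, 2028.
That is not after Oct 29, 2028, so look at Nov 2028.
Nov 2028 starts on a Wednesday; its first Saturday is the 4th, so the 4th Saturday is the 25th — Nov 25, 2028.

Nov 25, 2028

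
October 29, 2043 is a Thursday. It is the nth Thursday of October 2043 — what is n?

Day 29 falls in week ⌈29/7⌉ of the month.
Days 1–7 hold the 1st Thursday, 8–14 the 2nd, 15–21 the 3rd, 22–28 the 4th, 29–31 the 5th.
29 is in the range for the 5th.

5th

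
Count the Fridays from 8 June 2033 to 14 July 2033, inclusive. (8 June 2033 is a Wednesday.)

8 June 2033 is a Wednesday; the first Friday on or after it is 10 June 2033 (2 days later).
From 10 June 2033 to 14 July 2033: 20 + 14 = 34 days (rest of June, July).
34 ÷ 7 = 4 full weeks with remainder 6, so 4 more Fridays after the first → 5.

5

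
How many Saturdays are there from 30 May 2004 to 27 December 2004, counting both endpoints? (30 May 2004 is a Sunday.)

30 May 2004 is a Sunday; the first Saturday on or after it is 5 June 2004 (6 days later).
From 5 June 2004 to 27 December 2004: 25 + 31 + 31 + 30 + 31 + 30 + 27 = 205 days (rest of June, July, August, September, October, November, December).
205 ÷ 7 = 29 full weeks with remainder 2, so 29 more Saturdays after the first → 30.

30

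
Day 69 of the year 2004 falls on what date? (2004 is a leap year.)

January has 31 days (69 − 31 = 38 remain).
February has 29 days (38 − 29 = 9 remain).
9 into March → March 9.

2004-03-09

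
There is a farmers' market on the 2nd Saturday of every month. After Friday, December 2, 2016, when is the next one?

December 10, 2016

December 2016 starts on a Thursday; its first Saturday is the 3rd, so the 2nd Saturday is the 10th — December 10, 2016.
December 10, 2016 is after December 2, 2016, so that is the next one.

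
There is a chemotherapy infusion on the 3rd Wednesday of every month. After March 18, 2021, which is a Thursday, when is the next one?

April 21, 2021

March 2021 starts on a Monday; its first Wednesday is the 3rd, so the 3rd Wednesday is the 17th — March 17, 2021.
That is not after March 18, 2021, so look at April 2021.
April 2021 starts on a Thursday; its first Wednesday is the 7th, so the 3rd Wednesday is the 21st — April 21, 2021.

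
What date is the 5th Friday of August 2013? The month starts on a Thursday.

August 30, 2013

August 2013 begins on a Thursday, so the first Friday is August 2 (1 day later).
The 5th Friday is 4 weeks later: 2 + 28 = 30.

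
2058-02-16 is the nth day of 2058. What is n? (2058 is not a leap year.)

47

Days in months before February: 31 = 31.
Plus 16 days into February → day 47.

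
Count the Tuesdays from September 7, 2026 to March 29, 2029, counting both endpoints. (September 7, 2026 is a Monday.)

September 7, 2026 is a Monday; the first Tuesday on or after it is September 8, 2026 (1 day later).
From September 8, 2026 to March 29, 2029: 114 + 365 + 366 + 88 = 933 days (rest of 2026, 2027, 2028, to March 29, 2029 in 2029).
933 ÷ 7 = 133 full weeks with remainder 2, so 133 more Tuesdays after the first → 134.

134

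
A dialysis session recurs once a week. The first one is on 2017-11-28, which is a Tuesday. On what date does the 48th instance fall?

The 48th occurrence is 47 intervals after the first: 47 × 7 = 329 days after 2017-11-28.
November has 30 days — 2 days to the end of November leaves 327.
December has 31 days (296 left).
January has 31 days (265 left).
February has 28 days (237 left).
March has 31 days (206 left).
April has 30 days (176 left).
May has 31 days (145 left).
June has 30 days (115 left).
July has 31 days (84 left).
August has 31 days (53 left).
September has 30 days (23 left).
23 days into October → 2018-10-23.

2018-10-23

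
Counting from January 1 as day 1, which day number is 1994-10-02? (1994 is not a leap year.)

275

Days in months before October: 31 + 28 + 31 + 30 + 31 + 30 + 31 + 31 + 30 = 273.
Plus 2 days into October → day 275.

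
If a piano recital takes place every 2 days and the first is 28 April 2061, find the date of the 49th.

The 49th occurrence is 48 intervals after the first: 48 × 2 = 96 days after 28 April 2061.
April has 30 days — 2 days to the end of April leaves 94.
May has 31 days (63 left).
June has 30 days (33 left).
July has 31 days (2 left).
2 days into August → 2 August 2061.

2 August 2061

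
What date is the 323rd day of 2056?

January has 31 days (323 − 31 = 292 remain).
February has 29 days (292 − 29 = 263 remain).
March has 31 days (263 − 31 = 232 remain).
April has 30 days (232 − 30 = 202 remain).
May has 31 days (202 − 31 = 171 remain).
June has 30 days (171 − 30 = 141 remain).
July has 31 days (141 − 31 = 110 remain).
August has 31 days (110 − 31 = 79 remain).
September has 30 days (79 − 30 = 49 remain).
October has 31 days (49 − 31 = 18 remain).
18 into November → November 18.

2056-11-18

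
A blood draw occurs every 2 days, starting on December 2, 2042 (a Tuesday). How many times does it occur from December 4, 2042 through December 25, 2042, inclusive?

11

Occurrences land 2·i days after December 2, 2042 for i = 0, 1, 2, …
December 4, 2042 is 2 days after the start; 2 ÷ 2 = 1 remainder 0. First occurrence in the window: #2 on December 4, 2042 (1×2 = 2 days in).
December 25, 2042 is 23 days after the start; 23 ÷ 2 = 11 remainder 1. Last occurrence in the window: #12 on December 24, 2042.
Occurrences #2 through #12: 11 in total.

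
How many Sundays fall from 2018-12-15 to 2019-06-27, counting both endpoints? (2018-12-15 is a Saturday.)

2018-12-15 is a Saturday; the first Sunday on or after it is 2018-12-16 (1 day later).
From 2018-12-16 to 2019-06-27: 15 + 31 + 28 + 31 + 30 + 31 + 27 = 193 days (rest of December, January, February, March, April, May, June).
193 ÷ 7 = 27 full weeks with remainder 4, so 27 more Sundays after the first → 28.

28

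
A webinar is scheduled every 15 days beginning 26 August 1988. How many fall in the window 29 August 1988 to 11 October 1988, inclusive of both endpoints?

Occurrences land 15·i days after 26 August 1988 for i = 0, 1, 2, …
29 August 1988 is 3 days after the start; 3 ÷ 15 = 0 remainder 3; since the remainder is 3, round up to i = 1. First occurrence in the window: #2 on 10 September 1988 (1×15 = 15 days in).
11 October 1988 is 46 days after the start; 46 ÷ 15 = 3 remainder 1. Last occurrence in the window: #4 on 10 October 1988.
Occurrences #2 through #4: 3 in total.

3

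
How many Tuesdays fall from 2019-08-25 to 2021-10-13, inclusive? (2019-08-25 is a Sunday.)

112

2019-08-25 is a Sunday; the first Tuesday on or after it is 2019-08-27 (2 days later).
From 2019-08-27 to 2021-10-13: 126 + 366 + 286 = 778 days (rest of 2019, 2020, to 2021-10-13 in 2021).
778 ÷ 7 = 111 full weeks with remainder 1, so 111 more Tuesdays after the first → 112.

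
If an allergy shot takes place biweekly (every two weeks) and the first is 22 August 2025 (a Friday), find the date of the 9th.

The 9th occurrence is 8 intervals after the first: 8 × 14 = 112 days after 22 August 2025.
August has 31 days — 9 days to the end of August leaves 103.
September has 30 days (73 left).
October has 31 days (42 left).
November has 30 days (12 left).
12 days into December → 12 December 2025.

12 December 2025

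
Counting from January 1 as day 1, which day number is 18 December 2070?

352

Days in months before December: 31 + 28 + 31 + 30 + 31 + 30 + 31 + 31 + 30 + 31 + 30 = 334.
Plus 18 days into December → day 352.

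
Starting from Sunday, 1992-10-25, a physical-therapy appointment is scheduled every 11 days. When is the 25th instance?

1993-07-16

The 25th occurrence is 24 intervals after the first: 24 × 11 = 264 days after 1992-10-25.
October has 31 days — 6 days to the end of October leaves 258.
November has 30 days (228 left).
December has 31 days (197 left).
January has 31 days (166 left).
February has 28 days (138 left).
March has 31 days (107 left).
April has 30 days (77 left).
May has 31 days (46 left).
June has 30 days (16 left).
16 days into July → 1993-07-16.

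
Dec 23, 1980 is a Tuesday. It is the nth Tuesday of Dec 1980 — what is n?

4th

Day 23 falls in week ⌈23/7⌉ of the month.
Days 1–7 hold the 1st Tuesday, 8–14 the 2nd, 15–21 the 3rd, 22–28 the 4th, 29–31 the 5th.
23 is in the range for the 4th.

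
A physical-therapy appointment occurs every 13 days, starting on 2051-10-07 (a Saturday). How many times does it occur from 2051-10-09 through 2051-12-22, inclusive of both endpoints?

5

Occurrences land 13·i days after 2051-10-07 for i = 0, 1, 2, …
2051-10-09 is 2 days after the start; 2 ÷ 13 = 0 remainder 2; since the remainder is 2, round up to i = 1. First occurrence in the window: #2 on 2051-10-20 (1×13 = 13 days in).
2051-12-22 is 76 days after the start; 76 ÷ 13 = 5 remainder 11. Last occurrence in the window: #6 on 2051-12-11.
Occurrences #2 through #6: 5 in total.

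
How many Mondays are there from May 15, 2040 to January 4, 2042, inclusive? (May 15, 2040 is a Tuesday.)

85

May 15, 2040 is a Tuesday; the first Monday on or after it is May 21, 2040 (6 days later).
From May 21, 2040 to January 4, 2042: 224 + 365 + 4 = 593 days (rest of 2040, 2041, to January 4, 2042 in 2042).
593 ÷ 7 = 84 full weeks with remainder 5, so 84 more Mondays after the first → 85.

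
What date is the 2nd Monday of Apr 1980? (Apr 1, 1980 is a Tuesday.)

Apr 1980 begins on a Tuesday, so the first Monday is Apr 7 (6 days later).
The 2nd Monday is 1 weeks later: 7 + 7 = 14.

Apr 14, 1980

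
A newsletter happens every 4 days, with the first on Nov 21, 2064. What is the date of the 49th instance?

The 49th occurrence is 48 intervals after the first: 48 × 4 = 192 days after Nov 21, 2064.
Nov has 30 days — 9 days to the end of Nov leaves 183.
Dec has 31 days (152 left).
Jan has 31 days (121 left).
Feb has 28 days (93 left).
Mar has 31 days (62 left).
Apr has 30 days (32 left).
May has 31 days (1 left).
1 day into Jun → Jun 1, 2065.

Jun 1, 2065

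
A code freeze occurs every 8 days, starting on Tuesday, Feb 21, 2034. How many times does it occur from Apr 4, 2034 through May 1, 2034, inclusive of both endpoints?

3

Occurrences land 8·i days after Feb 21, 2034 for i = 0, 1, 2, …
Apr 4, 2034 is 42 days after the start; 42 ÷ 8 = 5 remainder 2; since the remainder is 2, round up to i = 6. First occurrence in the window: #7 on Apr 10, 2034 (6×8 = 48 days in).
May 1, 2034 is 69 days after the start; 69 ÷ 8 = 8 remainder 5. Last occurrence in the window: #9 on Apr 26, 2034.
Occurrences #7 through #9: 3 in total.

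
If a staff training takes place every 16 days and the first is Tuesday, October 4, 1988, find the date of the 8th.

The 8th occurrence is 7 intervals after the first: 7 × 16 = 112 days after October 4, 1988.
October has 31 days — 27 days to the end of October leaves 85.
November has 30 days (55 left).
December has 31 days (24 left).
24 days into January → January 24, 1989.

January 24, 1989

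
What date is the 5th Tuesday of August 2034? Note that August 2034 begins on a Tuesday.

2034-08-29

August 2034 begins on a Tuesday, so the first Tuesday is August 1.
The 5th Tuesday is 4 weeks later: 1 + 28 = 29.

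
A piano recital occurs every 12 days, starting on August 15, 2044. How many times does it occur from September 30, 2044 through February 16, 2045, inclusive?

12

Occurrences land 12·i days after August 15, 2044 for i = 0, 1, 2, …
September 30, 2044 is 46 days after the start; 46 ÷ 12 = 3 remainder 10; since the remainder is 10, round up to i = 4. First occurrence in the window: #5 on October 2, 2044 (4×12 = 48 days in).
February 16, 2045 is 185 days after the start; 185 ÷ 12 = 15 remainder 5. Last occurrence in the window: #16 on February 11, 2045.
Occurrences #5 through #16: 12 in total.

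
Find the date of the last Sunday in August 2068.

August 26, 2068

August 2068 begins on a Wednesday, so the first Sunday is August 5 (4 days later).
August 2068 has 31 days. Adding weeks: 5, 12, 19, 26 — the last one ≤ 31 is the 26th.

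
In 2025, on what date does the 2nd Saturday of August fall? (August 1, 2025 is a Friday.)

August 2025 begins on a Friday, so the first Saturday is August 2 (1 day later).
The 2nd Saturday is 1 weeks later: 2 + 7 = 9.

9 August 2025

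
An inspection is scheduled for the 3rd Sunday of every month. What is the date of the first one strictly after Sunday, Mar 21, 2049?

Apr 18, 2049

Mar 2049 starts on a Monday; its first Sunday is the 7th, so the 3rd Sunday is the 21st — Mar 21, 2049.
That is not after Mar 21, 2049, so look at Apr 2049.
Apr 2049 starts on a Thursday; its first Sunday is the 4th, so the 3rd Sunday is the 18th — Apr 18, 2049.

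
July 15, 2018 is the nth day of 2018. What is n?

Days in months before July: 31 + 28 + 31 + 30 + 31 + 30 = 181.
Plus 15 days into July → day 196.

196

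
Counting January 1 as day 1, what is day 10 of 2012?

2012-01-10

10 into January → January 10.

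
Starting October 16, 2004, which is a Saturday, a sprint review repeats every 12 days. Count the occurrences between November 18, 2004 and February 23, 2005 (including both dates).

8

Occurrences land 12·i days after October 16, 2004 for i = 0, 1, 2, …
November 18, 2004 is 33 days after the start; 33 ÷ 12 = 2 remainder 9; since the remainder is 9, round up to i = 3. First occurrence in the window: #4 on November 21, 2004 (3×12 = 36 days in).
February 23, 2005 is 130 days after the start; 130 ÷ 12 = 10 remainder 10. Last occurrence in the window: #11 on February 13, 2005.
Occurrences #4 through #11: 8 in total.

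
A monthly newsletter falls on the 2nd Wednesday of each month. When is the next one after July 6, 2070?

July 2070 starts on a Tuesday; its first Wednesday is the 2nd, so the 2nd Wednesday is the 9th — July 9, 2070.
July 9, 2070 is after July 6, 2070, so that is the next one.

July 9, 2070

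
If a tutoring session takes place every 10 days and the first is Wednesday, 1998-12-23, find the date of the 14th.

1999-05-02

The 14th occurrence is 13 intervals after the first: 13 × 10 = 130 days after 1998-12-23.
December has 31 days — 8 days to the end of December leaves 122.
January has 31 days (91 left).
February has 28 days (63 left).
March has 31 days (32 left).
April has 30 days (2 left).
2 days into May → 1999-05-02.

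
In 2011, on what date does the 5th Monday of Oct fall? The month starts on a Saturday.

Oct 31, 2011

Oct 2011 begins on a Saturday, so the first Monday is Oct 3 (2 days later).
The 5th Monday is 4 weeks later: 3 + 28 = 31.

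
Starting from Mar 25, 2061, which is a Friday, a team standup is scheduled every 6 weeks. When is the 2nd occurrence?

The 2nd occurrence is 1 interval after the first: 1 × 42 = 42 days after Mar 25, 2061.
Mar has 31 days — 6 days to the end of Mar leaves 36.
Apr has 30 days (6 left).
6 days into May → May 6, 2061.

May 6, 2061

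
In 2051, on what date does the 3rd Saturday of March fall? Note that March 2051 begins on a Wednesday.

March 18, 2051

March 2051 begins on a Wednesday, so the first Saturday is March 4 (3 days later).
The 3rd Saturday is 2 weeks later: 4 + 14 = 18.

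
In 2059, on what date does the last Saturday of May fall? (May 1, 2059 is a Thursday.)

2059-05-31

May 2059 begins on a Thursday, so the first Saturday is May 3 (2 days later).
May 2059 has 31 days. Adding weeks: 3, 10, 17, 24, 31 — the last one ≤ 31 is the 31st.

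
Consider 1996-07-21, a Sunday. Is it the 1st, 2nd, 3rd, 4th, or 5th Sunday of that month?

3rd

Day 21 falls in week ⌈21/7⌉ of the month.
Days 1–7 hold the 1st Sunday, 8–14 the 2nd, 15–21 the 3rd, 22–28 the 4th, 29–31 the 5th.
21 is in the range for the 3rd.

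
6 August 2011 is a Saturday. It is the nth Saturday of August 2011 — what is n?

1st

Day 6 falls in week ⌈6/7⌉ of the month.
Days 1–7 hold the 1st Saturday, 8–14 the 2nd, 15–21 the 3rd, 22–28 the 4th, 29–31 the 5th.
6 is in the range for the 1st.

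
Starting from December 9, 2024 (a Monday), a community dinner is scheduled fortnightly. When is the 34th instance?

March 16, 2026

The 34th occurrence is 33 intervals after the first: 33 × 14 = 462 days after December 9, 2024.
December has 31 days — 22 days to the end of December leaves 440.
2025 has 365 days (75 left).
January has 31 days (44 left).
February has 28 days (16 left).
16 days into March → March 16, 2026.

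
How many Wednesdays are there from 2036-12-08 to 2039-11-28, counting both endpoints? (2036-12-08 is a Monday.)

155

2036-12-08 is a Monday; the first Wednesday on or after it is 2036-12-10 (2 days later).
From 2036-12-10 to 2039-11-28: 21 + 365 + 365 + 332 = 1083 days (rest of 2036, 2037, 2038, to 2039-11-28 in 2039).
1083 ÷ 7 = 154 full weeks with remainder 5, so 154 more Wednesdays after the first → 155.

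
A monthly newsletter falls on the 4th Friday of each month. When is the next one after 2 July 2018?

July 2018 starts on a Sunday; its first Friday is the 6th, so the 4th Friday is the 27th — 27 July 2018.
27 July 2018 is after 2 July 2018, so that is the next one.

27 July 2018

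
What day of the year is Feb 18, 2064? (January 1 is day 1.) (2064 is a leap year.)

Days in months before Feb: 31 = 31.
Plus 18 days into Feb → day 49.

49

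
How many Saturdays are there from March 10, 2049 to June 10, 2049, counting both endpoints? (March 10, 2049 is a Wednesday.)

13

March 10, 2049 is a Wednesday; the first Saturday on or after it is March 13, 2049 (3 days later).
From March 13, 2049 to June 10, 2049: 18 + 30 + 31 + 10 = 89 days (rest of March, April, May, June).
89 ÷ 7 = 12 full weeks with remainder 5, so 12 more Saturdays after the first → 13.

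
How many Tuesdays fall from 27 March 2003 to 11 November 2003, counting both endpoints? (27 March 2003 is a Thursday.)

33

27 March 2003 is a Thursday; the first Tuesday on or after it is 1 April 2003 (5 days later).
From 1 April 2003 to 11 November 2003: 29 + 31 + 30 + 31 + 31 + 30 + 31 + 11 = 224 days (rest of April, May, June, July, August, September, October, November).
224 ÷ 7 = 32 full weeks with remainder 0, so 32 more Tuesdays after the first → 33.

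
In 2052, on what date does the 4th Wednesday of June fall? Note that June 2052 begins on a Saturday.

June 2052 begins on a Saturday, so the first Wednesday is June 5 (4 days later).
The 4th Wednesday is 3 weeks later: 5 + 21 = 26.

2052-06-26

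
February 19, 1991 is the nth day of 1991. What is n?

Days in months before February: 31 = 31.
Plus 19 days into February → day 50.

50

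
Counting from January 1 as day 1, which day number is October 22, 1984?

296

Days in months before October: 31 + 29 + 31 + 30 + 31 + 30 + 31 + 31 + 30 = 274.
Plus 22 days into October → day 296.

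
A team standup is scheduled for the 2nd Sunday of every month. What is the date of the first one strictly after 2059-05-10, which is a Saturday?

May 2059 starts on a Thursday; its first Sunday is the 4th, so the 2nd Sunday is the 11th — 2059-05-11.
2059-05-11 is after 2059-05-10, so that is the next one.

2059-05-11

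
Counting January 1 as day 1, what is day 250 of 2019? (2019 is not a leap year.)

January has 31 days (250 − 31 = 219 remain).
February has 28 days (219 − 28 = 191 remain).
March has 31 days (191 − 31 = 160 remain).
April has 30 days (160 − 30 = 130 remain).
May has 31 days (130 − 31 = 99 remain).
June has 30 days (99 − 30 = 69 remain).
July has 31 days (69 − 31 = 38 remain).
August has 31 days (38 − 31 = 7 remain).
7 into September → September 7.

7 September 2019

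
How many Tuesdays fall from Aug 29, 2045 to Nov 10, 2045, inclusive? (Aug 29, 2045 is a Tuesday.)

Aug 29, 2045 is a Tuesday; the first Tuesday on or after it is Aug 29, 2045.
From Aug 29, 2045 to Nov 10, 2045: 2 + 30 + 31 + 10 = 73 days (rest of Aug, Sep, Oct, Nov).
73 ÷ 7 = 10 full weeks with remainder 3, so 10 more Tuesdays after the first → 11.

11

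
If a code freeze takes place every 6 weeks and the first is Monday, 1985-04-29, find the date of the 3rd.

The 3rd occurrence is 2 intervals after the first: 2 × 42 = 84 days after 1985-04-29.
April has 30 days — 1 day to the end of April leaves 83.
May has 31 days (52 left).
June has 30 days (22 left).
22 days into July → 1985-07-22.

1985-07-22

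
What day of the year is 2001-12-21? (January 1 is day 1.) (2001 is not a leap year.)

Days in months before December: 31 + 28 + 31 + 30 + 31 + 30 + 31 + 31 + 30 + 31 + 30 = 334.
Plus 21 days into December → day 355.

355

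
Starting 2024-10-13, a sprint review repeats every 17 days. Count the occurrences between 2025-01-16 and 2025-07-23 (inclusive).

Occurrences land 17·i days after 2024-10-13 for i = 0, 1, 2, …
2025-01-16 is 95 days after the start; 95 ÷ 17 = 5 remainder 10; since the remainder is 10, round up to i = 6. First occurrence in the window: #7 on 2025-01-23 (6×17 = 102 days in).
2025-07-23 is 283 days after the start; 283 ÷ 17 = 16 remainder 11. Last occurrence in the window: #17 on 2025-07-12.
Occurrences #7 through #17: 11 in total.

11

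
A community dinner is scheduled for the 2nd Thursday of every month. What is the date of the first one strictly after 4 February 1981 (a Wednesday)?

February 1981 starts on a Sunday; its first Thursday is the 5th, so the 2nd Thursday is the 12th — 12 February 1981.
12 February 1981 is after 4 February 1981, so that is the next one.

12 February 1981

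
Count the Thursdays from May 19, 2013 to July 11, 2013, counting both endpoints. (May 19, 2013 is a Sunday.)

May 19, 2013 is a Sunday; the first Thursday on or after it is May 23, 2013 (4 days later).
From May 23, 2013 to July 11, 2013: 8 + 30 + 11 = 49 days (rest of May, June, July).
49 ÷ 7 = 7 full weeks with remainder 0, so 7 more Thursdays after the first → 8.

8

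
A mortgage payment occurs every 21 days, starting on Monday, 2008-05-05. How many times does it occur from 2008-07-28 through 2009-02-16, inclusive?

10

Occurrences land 21·i days after 2008-05-05 for i = 0, 1, 2, …
2008-07-28 is 84 days after the start; 84 ÷ 21 = 4 remainder 0. First occurrence in the window: #5 on 2008-07-28 (4×21 = 84 days in).
2009-02-16 is 287 days after the start; 287 ÷ 21 = 13 remainder 14. Last occurrence in the window: #14 on 2009-02-02.
Occurrences #5 through #14: 10 in total.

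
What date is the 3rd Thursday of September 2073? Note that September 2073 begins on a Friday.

September 2073 begins on a Friday, so the first Thursday is September 7 (6 days later).
The 3rd Thursday is 2 weeks later: 7 + 14 = 21.

21 September 2073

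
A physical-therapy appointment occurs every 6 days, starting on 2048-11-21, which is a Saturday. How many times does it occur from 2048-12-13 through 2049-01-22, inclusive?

Occurrences land 6·i days after 2048-11-21 for i = 0, 1, 2, …
2048-12-13 is 22 days after the start; 22 ÷ 6 = 3 remainder 4; since the remainder is 4, round up to i = 4. First occurrence in the window: #5 on 2048-12-15 (4×6 = 24 days in).
2049-01-22 is 62 days after the start; 62 ÷ 6 = 10 remainder 2. Last occurrence in the window: #11 on 2049-01-20.
Occurrences #5 through #11: 7 in total.

7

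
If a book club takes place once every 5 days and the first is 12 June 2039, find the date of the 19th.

The 19th occurrence is 18 intervals after the first: 18 × 5 = 90 days after 12 June 2039.
June has 30 days — 18 days to the end of June leaves 72.
July has 31 days (41 left).
August has 31 days (10 left).
10 days into September → 10 September 2039.

10 September 2039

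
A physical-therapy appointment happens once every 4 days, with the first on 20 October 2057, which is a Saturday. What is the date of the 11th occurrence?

The 11th occurrence is 10 intervals after the first: 10 × 4 = 40 days after 20 October 2057.
October has 31 days — 11 days to the end of October leaves 29.
29 days into November → 29 November 2057.

29 November 2057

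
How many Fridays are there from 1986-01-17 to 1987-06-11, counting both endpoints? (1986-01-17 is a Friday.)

73

1986-01-17 is a Friday; the first Friday on or after it is 1986-01-17.
From 1986-01-17 to 1987-06-11: 348 + 162 = 510 days (rest of 1986, to 1987-06-11 in 1987).
510 ÷ 7 = 72 full weeks with remainder 6, so 72 more Fridays after the first → 73.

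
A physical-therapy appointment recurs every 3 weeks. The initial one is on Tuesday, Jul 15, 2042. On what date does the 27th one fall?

Jan 12, 2044

The 27th occurrence is 26 intervals after the first: 26 × 21 = 546 days after Jul 15, 2042.
Jul has 31 days — 16 days to the end of Jul leaves 530.
From end of Jul to end of 2042 is 153 days (377 left).
2043 has 365 days (12 left).
12 days into Jan → Jan 12, 2044.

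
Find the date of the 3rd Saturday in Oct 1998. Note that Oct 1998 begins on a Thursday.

Oct 1998 begins on a Thursday, so the first Saturday is Oct 3 (2 days later).
The 3rd Saturday is 2 weeks later: 3 + 14 = 17.

Oct 17, 1998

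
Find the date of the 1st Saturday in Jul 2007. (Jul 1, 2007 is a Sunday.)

Jul 7, 2007

Jul 2007 begins on a Sunday, so the first Saturday is Jul 7 (6 days later).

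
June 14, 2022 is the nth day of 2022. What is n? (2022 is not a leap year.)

165

Days in months before June: 31 + 28 + 31 + 30 + 31 = 151.
Plus 14 days into June → day 165.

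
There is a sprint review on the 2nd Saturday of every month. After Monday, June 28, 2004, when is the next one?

June 2004 starts on a Tuesday; its first Saturday is the 5th, so the 2nd Saturday is the 12th — June 12, 2004.
That is not after June 28, 2004, so look at July 2004.
July 2004 starts on a Thursday; its first Saturday is the 3rd, so the 2nd Saturday is the 10th — July 10, 2004.

July 10, 2004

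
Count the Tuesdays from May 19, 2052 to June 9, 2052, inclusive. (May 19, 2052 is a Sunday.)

3

May 19, 2052 is a Sunday; the first Tuesday on or after it is May 21, 2052 (2 days later).
From May 21, 2052 to June 9, 2052: 10 + 9 = 19 days (rest of May, June).
19 ÷ 7 = 2 full weeks with remainder 5, so 2 more Tuesdays after the first → 3.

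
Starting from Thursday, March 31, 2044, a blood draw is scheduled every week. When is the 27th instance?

The 27th occurrence is 26 intervals after the first: 26 × 7 = 182 days after March 31, 2044.
March has 31 days — 0 days to the end of March leaves 182.
April has 30 days (152 left).
May has 31 days (121 left).
June has 30 days (91 left).
July has 31 days (60 left).
August has 31 days (29 left).
29 days into September → September 29, 2044.

September 29, 2044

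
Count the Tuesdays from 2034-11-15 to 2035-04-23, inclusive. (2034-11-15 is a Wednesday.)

2034-11-15 is a Wednesday; the first Tuesday on or after it is 2034-11-21 (6 days later).
From 2034-11-21 to 2035-04-23: 9 + 31 + 31 + 28 + 31 + 23 = 153 days (rest of November, December, January, February, March, April).
153 ÷ 7 = 21 full weeks with remainder 6, so 21 more Tuesdays after the first → 22.

22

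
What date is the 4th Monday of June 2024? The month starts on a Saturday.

24 June 2024

June 2024 begins on a Saturday, so the first Monday is June 3 (2 days later).
The 4th Monday is 3 weeks later: 3 + 21 = 24.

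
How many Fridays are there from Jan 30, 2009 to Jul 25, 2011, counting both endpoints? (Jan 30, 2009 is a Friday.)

130

Jan 30, 2009 is a Friday; the first Friday on or after it is Jan 30, 2009.
From Jan 30, 2009 to Jul 25, 2011: 335 + 365 + 206 = 906 days (rest of 2009, 2010, to Jul 25, 2011 in 2011).
906 ÷ 7 = 129 full weeks with remainder 3, so 129 more Fridays after the first → 130.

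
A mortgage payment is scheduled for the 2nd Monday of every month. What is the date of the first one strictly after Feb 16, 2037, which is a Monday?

Mar 9, 2037

Feb 2037 starts on a Sunday; its first Monday is the 2nd, so the 2nd Monday is the 9th — Feb 9, 2037.
That is not after Feb 16, 2037, so look at Mar 2037.
Mar 2037 starts on a Sunday; its first Monday is the 2nd, so the 2nd Monday is the 9th — Mar 9, 2037.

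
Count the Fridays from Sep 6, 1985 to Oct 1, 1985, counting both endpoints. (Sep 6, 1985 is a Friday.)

4

Sep 6, 1985 is a Friday; the first Friday on or after it is Sep 6, 1985.
From Sep 6, 1985 to Oct 1, 1985: 24 + 1 = 25 days (rest of Sep, Oct).
25 ÷ 7 = 3 full weeks with remainder 4, so 3 more Fridays after the first → 4.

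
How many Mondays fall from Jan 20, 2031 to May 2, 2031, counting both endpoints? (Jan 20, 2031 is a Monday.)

15

Jan 20, 2031 is a Monday; the first Monday on or after it is Jan 20, 2031.
From Jan 20, 2031 to May 2, 2031: 11 + 28 + 31 + 30 + 2 = 102 days (rest of Jan, Feb, Mar, Apr, May).
102 ÷ 7 = 14 full weeks with remainder 4, so 14 more Mondays after the first → 15.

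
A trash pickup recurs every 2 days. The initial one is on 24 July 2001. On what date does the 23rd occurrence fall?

The 23rd occurrence is 22 intervals after the first: 22 × 2 = 44 days after 24 July 2001.
July has 31 days — 7 days to the end of July leaves 37.
August has 31 days (6 left).
6 days into September → 6 September 2001.

6 September 2001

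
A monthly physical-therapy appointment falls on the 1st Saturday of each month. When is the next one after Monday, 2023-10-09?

2023-11-04

October 2023 starts on a Sunday, so its 1st Saturday is 2023-10-07 (6 days in).
That is not after 2023-10-09, so look at November 2023.
November 2023 starts on a Wednesday, so its 1st Saturday is 2023-11-04 (3 days in).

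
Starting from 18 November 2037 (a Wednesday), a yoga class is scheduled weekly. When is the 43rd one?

The 43rd occurrence is 42 intervals after the first: 42 × 7 = 294 days after 18 November 2037.
November has 30 days — 12 days to the end of November leaves 282.
December has 31 days (251 left).
January has 31 days (220 left).
February has 28 days (192 left).
March has 31 days (161 left).
April has 30 days (131 left).
May has 31 days (100 left).
June has 30 days (70 left).
July has 31 days (39 left).
August has 31 days (8 left).
8 days into September → 8 September 2038.

8 September 2038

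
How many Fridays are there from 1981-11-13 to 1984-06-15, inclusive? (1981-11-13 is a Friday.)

1981-11-13 is a Friday; the first Friday on or after it is 1981-11-13.
From 1981-11-13 to 1984-06-15: 48 + 365 + 365 + 167 = 945 days (rest of 1981, 1982, 1983, to 1984-06-15 in 1984).
945 ÷ 7 = 135 full weeks with remainder 0, so 135 more Fridays after the first → 136.

136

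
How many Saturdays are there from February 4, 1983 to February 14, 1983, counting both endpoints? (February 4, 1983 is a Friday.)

February 4, 1983 is a Friday; the first Saturday on or after it is February 5, 1983 (1 day later).
From February 5, 1983 to February 14, 1983 is 14 − 5 = 9 days.
9 ÷ 7 = 1 full weeks with remainder 2, so 1 more Saturdays after the first → 2.

2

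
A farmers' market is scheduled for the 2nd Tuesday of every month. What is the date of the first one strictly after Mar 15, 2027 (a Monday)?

Mar 2027 starts on a Monday; its first Tuesday is the 2nd, so the 2nd Tuesday is the 9th — Mar 9, 2027.
That is not after Mar 15, 2027, so look at Apr 2027.
Apr 2027 starts on a Thursday; its first Tuesday is the 6th, so the 2nd Tuesday is the 13th — Apr 13, 2027.

Apr 13, 2027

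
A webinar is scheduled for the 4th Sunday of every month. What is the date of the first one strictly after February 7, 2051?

February 26, 2051

February 2051 starts on a Wednesday; its first Sunday is the 5th, so the 4th Sunday is the 26th — February 26, 2051.
February 26, 2051 is after February 7, 2051, so that is the next one.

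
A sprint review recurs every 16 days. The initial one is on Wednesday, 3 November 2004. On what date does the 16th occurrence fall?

The 16th occurrence is 15 intervals after the first: 15 × 16 = 240 days after 3 November 2004.
November has 30 days — 27 days to the end of November leaves 213.
December has 31 days (182 left).
January has 31 days (151 left).
February has 28 days (123 left).
March has 31 days (92 left).
April has 30 days (62 left).
May has 31 days (31 left).
June has 30 days (1 left).
1 day into July → 1 July 2005.

1 July 2005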